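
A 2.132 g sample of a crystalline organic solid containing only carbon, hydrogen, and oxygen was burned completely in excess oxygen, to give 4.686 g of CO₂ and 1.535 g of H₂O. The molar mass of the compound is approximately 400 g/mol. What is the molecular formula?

mol C = 4.686 g CO₂ ÷ 44.009 g/mol = 0.10648 mol
mol H = 2 × 1.535 g H₂O ÷ 18.015 g/mol = 0.17041 mol
mass O = 2.132 − (1.2789 + 0.17178) = 0.68131 g → mol O = 0.68131 ÷ 15.999 = 0.042585 mol
Divide by the smallest (0.042585 mol): C 2.500, H 4.002, O 1.000
Multiplying each by 2 gives whole numbers: C 5.00, H 8.00, O 2.00
Empirical formula: C5H8O2
Empirical-formula mass = 100.12 g/mol; 400 ÷ 100.12 ≈ 4, so the molecular formula is C20H32O8.

C20H32O8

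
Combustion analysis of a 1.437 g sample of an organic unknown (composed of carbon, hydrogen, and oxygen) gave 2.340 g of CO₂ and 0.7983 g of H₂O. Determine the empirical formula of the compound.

mol C = 2.340 g CO₂ ÷ 44.009 g/mol = 0.053171 mol
mol H = 2 × 0.7983 g H₂O ÷ 18.015 g/mol = 0.088626 mol
mass O = 1.437 − (0.63864 + 0.089335) = 0.70903 g → mol O = 0.70903 ÷ 15.999 = 0.044317 mol
Divide by the smallest (0.044317 mol): C 1.200, H 2.000, O 1.000
Multiplying each by 5 gives whole numbers: C 6.00, H 10.00, O 5.00

C6H10O5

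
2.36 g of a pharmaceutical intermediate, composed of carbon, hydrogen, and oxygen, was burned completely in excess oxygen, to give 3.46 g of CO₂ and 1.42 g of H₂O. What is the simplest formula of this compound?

mol C = 3.46 g CO₂ ÷ 44.009 g/mol = 0.07862 mol
mol H = 2 × 1.42 g H₂O ÷ 18.015 g/mol = 0.1576 mol
mass O = 2.36 − (0.9443 + 0.1589) = 1.257 g → mol O = 1.257 ÷ 15.999 = 0.07855 mol
Divide by the smallest (0.07855 mol): C 1.001, H 2.007, O 1.000

CH2O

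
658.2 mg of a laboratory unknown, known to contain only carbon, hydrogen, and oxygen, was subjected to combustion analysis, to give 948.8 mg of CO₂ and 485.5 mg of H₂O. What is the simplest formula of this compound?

C2H5O2

mol C = 0.9488 g CO₂ ÷ 44.009 g/mol = 0.021559 mol
mol H = 2 × 0.4855 g H₂O ÷ 18.015 g/mol = 0.053900 mol
mass O = 0.6582 − (0.25895 + 0.054331) = 0.34492 g → mol O = 0.34492 ÷ 15.999 = 0.021559 mol
Divide by the smallest (0.021559 mol): C 1.000, H 2.500, O 1.000
Multiplying each by 2 gives whole numbers: C 2.00, H 5.00, O 2.00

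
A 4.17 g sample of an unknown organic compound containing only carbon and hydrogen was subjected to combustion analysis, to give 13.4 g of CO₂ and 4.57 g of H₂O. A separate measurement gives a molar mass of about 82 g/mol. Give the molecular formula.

C6H10

mol C = 13.4 g CO₂ ÷ 44.009 g/mol = 0.3045 mol
mol H = 2 × 4.57 g H₂O ÷ 18.015 g/mol = 0.5074 mol
Divide by the smallest (0.3045 mol): C 1.000, H 1.666
Multiplying each by 3 gives whole numbers: C 3.00, H 5.00
Empirical formula: C3H5
Empirical-formula mass = 41.07 g/mol; 82 ÷ 41.07 ≈ 2, so the molecular formula is C6H10.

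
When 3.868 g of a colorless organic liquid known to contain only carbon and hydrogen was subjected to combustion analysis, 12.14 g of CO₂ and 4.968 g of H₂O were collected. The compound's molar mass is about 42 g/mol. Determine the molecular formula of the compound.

C3H6

mol C = 12.14 g CO₂ ÷ 44.009 g/mol = 0.27585 mol
mol H = 2 × 4.968 g H₂O ÷ 18.015 g/mol = 0.55154 mol
Divide by the smallest (0.27585 mol): C 1.000, H 1.999
Empirical formula: CH2
Empirical-formula mass = 14.03 g/mol; 42 ÷ 14.03 ≈ 3, so the molecular formula is C3H6.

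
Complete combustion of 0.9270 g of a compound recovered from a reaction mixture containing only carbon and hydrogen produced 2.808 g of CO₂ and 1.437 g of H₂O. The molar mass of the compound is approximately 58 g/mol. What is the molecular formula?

C4H10

mol C = 2.808 g CO₂ ÷ 44.009 g/mol = 0.063805 mol
mol H = 2 × 1.437 g H₂O ÷ 18.015 g/mol = 0.15953 mol
Divide by the smallest (0.063805 mol): C 1.000, H 2.500
Multiplying each by 2 gives whole numbers: C 2.00, H 5.00
Empirical formula: C2H5
Empirical-formula mass = 29.06 g/mol; 58 ÷ 29.06 ≈ 2, so the molecular formula is C4H10.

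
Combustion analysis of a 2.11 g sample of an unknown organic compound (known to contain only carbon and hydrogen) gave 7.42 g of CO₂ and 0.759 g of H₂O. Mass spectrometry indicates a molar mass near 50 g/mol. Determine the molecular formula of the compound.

C4H2

mol C = 7.42 g CO₂ ÷ 44.009 g/mol = 0.1686 mol
mol H = 2 × 0.759 g H₂O ÷ 18.015 g/mol = 0.08426 mol
Divide by the smallest (0.08426 mol): C 2.001, H 1.000
Empirical formula: C2H
Empirical-formula mass = 25.03 g/mol; 50 ÷ 25.03 ≈ 2, so the molecular formula is C4H2.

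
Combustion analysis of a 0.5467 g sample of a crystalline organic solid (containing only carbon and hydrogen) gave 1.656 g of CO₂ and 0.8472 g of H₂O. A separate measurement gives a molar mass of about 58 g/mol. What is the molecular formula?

mol C = 1.656 g CO₂ ÷ 44.009 g/mol = 0.037629 mol
mol H = 2 × 0.8472 g H₂O ÷ 18.015 g/mol = 0.094055 mol
Divide by the smallest (0.037629 mol): C 1.000, H 2.500
Multiplying each by 2 gives whole numbers: C 2.00, H 5.00
Empirical formula: C2H5
Empirical-formula mass = 29.06 g/mol; 58 ÷ 29.06 ≈ 2, so the molecular formula is C4H10.

C4H10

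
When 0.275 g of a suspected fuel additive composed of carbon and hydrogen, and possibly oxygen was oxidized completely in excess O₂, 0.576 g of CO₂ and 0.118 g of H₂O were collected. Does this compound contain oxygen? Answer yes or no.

yes

mol C = 0.576 g CO₂ ÷ 44.009 g/mol = 0.01309 mol
mol H = 2 × 0.118 g H₂O ÷ 18.015 g/mol = 0.01310 mol
C and H account for only 0.1704 g of the 0.275 g sample; the remaining 0.1046 g must be oxygen.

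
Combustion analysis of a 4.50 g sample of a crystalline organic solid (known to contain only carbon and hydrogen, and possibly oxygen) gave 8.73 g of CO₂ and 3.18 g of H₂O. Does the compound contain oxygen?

mol C = 8.73 g CO₂ ÷ 44.009 g/mol = 0.1984 mol
mol H = 2 × 3.18 g H₂O ÷ 18.015 g/mol = 0.3530 mol
C and H account for only 2.738 g of the 4.50 g sample; the remaining 1.762 g must be oxygen.

yes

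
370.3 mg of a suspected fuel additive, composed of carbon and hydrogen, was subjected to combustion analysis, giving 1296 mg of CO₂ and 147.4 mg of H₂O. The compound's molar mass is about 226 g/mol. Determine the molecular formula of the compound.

mol C = 1.296 g CO₂ ÷ 44.009 g/mol = 0.029449 mol
mol H = 2 × 0.1474 g H₂O ÷ 18.015 g/mol = 0.016364 mol
Divide by the smallest (0.016364 mol): C 1.800, H 1.000
Multiplying each by 5 gives whole numbers: C 9.00, H 5.00
Empirical formula: C9H5
Empirical-formula mass = 113.14 g/mol; 226 ÷ 113.14 ≈ 2, so the molecular formula is C18H10.

C18H10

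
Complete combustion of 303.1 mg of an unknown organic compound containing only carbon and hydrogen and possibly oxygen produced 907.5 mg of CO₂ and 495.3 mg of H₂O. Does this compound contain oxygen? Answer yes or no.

no

mol C = 0.9075 g CO₂ ÷ 44.009 g/mol = 0.020621 mol
mol H = 2 × 0.4953 g H₂O ÷ 18.015 g/mol = 0.054988 mol
C and H together account for 0.30310 g — essentially the entire 0.3031 g sample — so the compound contains no oxygen.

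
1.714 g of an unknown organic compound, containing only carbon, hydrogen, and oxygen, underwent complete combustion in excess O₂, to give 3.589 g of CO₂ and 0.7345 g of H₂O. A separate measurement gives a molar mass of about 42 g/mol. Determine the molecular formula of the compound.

C2H2O

mol C = 3.589 g CO₂ ÷ 44.009 g/mol = 0.081552 mol
mol H = 2 × 0.7345 g H₂O ÷ 18.015 g/mol = 0.081543 mol
mass O = 1.714 − (0.97952 + 0.082196) = 0.65229 g → mol O = 0.65229 ÷ 15.999 = 0.040771 mol
Divide by the smallest (0.040771 mol): C 2.000, H 2.000, O 1.000
Empirical formula: C2H2O
Empirical-formula mass = 42.04 g/mol; 42 ÷ 42.04 ≈ 1, so the molecular formula is C2H2O.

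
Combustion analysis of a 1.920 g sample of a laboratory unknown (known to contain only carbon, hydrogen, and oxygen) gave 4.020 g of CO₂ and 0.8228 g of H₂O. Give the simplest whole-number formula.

C2H2O

mol C = 4.020 g CO₂ ÷ 44.009 g/mol = 0.091345 mol
mol H = 2 × 0.8228 g H₂O ÷ 18.015 g/mol = 0.091346 mol
mass O = 1.920 − (1.0971 + 0.092077) = 0.73078 g → mol O = 0.73078 ÷ 15.999 = 0.045677 mol
Divide by the smallest (0.045677 mol): C 2.000, H 2.000, O 1.000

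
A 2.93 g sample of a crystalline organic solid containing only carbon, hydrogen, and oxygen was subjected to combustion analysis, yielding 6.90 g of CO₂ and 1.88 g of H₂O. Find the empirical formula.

mol C = 6.90 g CO₂ ÷ 44.009 g/mol = 0.1568 mol
mol H = 2 × 1.88 g H₂O ÷ 18.015 g/mol = 0.2087 mol
mass O = 2.93 − (1.883 + 0.2104) = 0.8365 g → mol O = 0.8365 ÷ 15.999 = 0.05228 mol
Divide by the smallest (0.05228 mol): C 2.999, H 3.992, O 1.000

C3H4O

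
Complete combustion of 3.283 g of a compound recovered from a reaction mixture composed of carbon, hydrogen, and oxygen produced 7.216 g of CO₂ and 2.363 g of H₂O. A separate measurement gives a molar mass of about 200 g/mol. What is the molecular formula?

C10H16O4

mol C = 7.216 g CO₂ ÷ 44.009 g/mol = 0.16397 mol
mol H = 2 × 2.363 g H₂O ÷ 18.015 g/mol = 0.26234 mol
mass O = 3.283 − (1.9694 + 0.26444) = 1.0492 g → mol O = 1.0492 ÷ 15.999 = 0.065577 mol
Divide by the smallest (0.065577 mol): C 2.500, H 4.000, O 1.000
Multiplying each by 2 gives whole numbers: C 5.00, H 8.00, O 2.00
Empirical formula: C5H8O2
Empirical-formula mass = 100.12 g/mol; 200 ÷ 100.12 ≈ 2, so the molecular formula is C10H16O4.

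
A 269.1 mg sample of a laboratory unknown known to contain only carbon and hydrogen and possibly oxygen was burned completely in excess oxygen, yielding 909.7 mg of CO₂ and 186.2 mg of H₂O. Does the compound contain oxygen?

mol C = 0.9097 g CO₂ ÷ 44.009 g/mol = 0.020671 mol
mol H = 2 × 0.1862 g H₂O ÷ 18.015 g/mol = 0.020672 mol
C and H together account for 0.26911 g — essentially the entire 0.2691 g sample — so the compound contains no oxygen.

no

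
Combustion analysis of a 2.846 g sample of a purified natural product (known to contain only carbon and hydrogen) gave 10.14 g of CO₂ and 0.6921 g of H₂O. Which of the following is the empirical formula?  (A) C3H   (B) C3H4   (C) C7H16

(A) C3H

mol C = 10.14 g CO₂ ÷ 44.009 g/mol = 0.23041 mol
mol H = 2 × 0.6921 g H₂O ÷ 18.015 g/mol = 0.076836 mol
Divide by the smallest (0.076836 mol): C 2.999, H 1.000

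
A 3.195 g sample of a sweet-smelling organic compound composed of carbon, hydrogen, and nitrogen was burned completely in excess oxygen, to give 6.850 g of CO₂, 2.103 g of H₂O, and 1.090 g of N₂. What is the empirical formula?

mol C = 6.850 g CO₂ ÷ 44.009 g/mol = 0.15565 mol
mol H = 2 × 2.103 g H₂O ÷ 18.015 g/mol = 0.23347 mol
mol N = 2 × 1.090 g N₂ ÷ 28.014 g/mol = 0.077818 mol
Divide by the smallest (0.077818 mol): C 2.000, H 3.000, N 1.000

C2H3N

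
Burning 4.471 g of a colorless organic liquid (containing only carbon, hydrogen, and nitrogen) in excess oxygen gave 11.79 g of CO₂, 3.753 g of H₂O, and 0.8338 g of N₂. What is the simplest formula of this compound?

mol C = 11.79 g CO₂ ÷ 44.009 g/mol = 0.26790 mol
mol H = 2 × 3.753 g H₂O ÷ 18.015 g/mol = 0.41665 mol
mol N = 2 × 0.8338 g N₂ ÷ 28.014 g/mol = 0.059527 mol
Divide by the smallest (0.059527 mol): C 4.500, H 6.999, N 1.000
Multiplying each by 2 gives whole numbers: C 9.00, H 14.00, N 2.00

C9H14N2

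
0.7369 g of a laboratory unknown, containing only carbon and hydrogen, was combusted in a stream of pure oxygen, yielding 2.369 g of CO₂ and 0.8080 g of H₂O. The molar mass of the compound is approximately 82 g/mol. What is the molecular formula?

mol C = 2.369 g CO₂ ÷ 44.009 g/mol = 0.053830 mol
mol H = 2 × 0.8080 g H₂O ÷ 18.015 g/mol = 0.089703 mol
Divide by the smallest (0.053830 mol): C 1.000, H 1.666
Multiplying each by 3 gives whole numbers: C 3.00, H 5.00
Empirical formula: C3H5
Empirical-formula mass = 41.07 g/mol; 82 ÷ 41.07 ≈ 2, so the molecular formula is C6H10.

C6H10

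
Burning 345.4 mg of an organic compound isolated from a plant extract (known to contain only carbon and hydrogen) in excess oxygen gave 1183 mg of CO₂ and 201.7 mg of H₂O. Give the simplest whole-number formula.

C6H5

mol C = 1.183 g CO₂ ÷ 44.009 g/mol = 0.026881 mol
mol H = 2 × 0.2017 g H₂O ÷ 18.015 g/mol = 0.022392 mol
Divide by the smallest (0.022392 mol): C 1.200, H 1.000
Multiplying each by 5 gives whole numbers: C 6.00, H 5.00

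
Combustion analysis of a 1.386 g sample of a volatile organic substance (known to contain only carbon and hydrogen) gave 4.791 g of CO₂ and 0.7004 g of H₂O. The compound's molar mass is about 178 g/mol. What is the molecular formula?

mol C = 4.791 g CO₂ ÷ 44.009 g/mol = 0.10886 mol
mol H = 2 × 0.7004 g H₂O ÷ 18.015 g/mol = 0.077757 mol
Divide by the smallest (0.077757 mol): C 1.400, H 1.000
Multiplying each by 5 gives whole numbers: C 7.00, H 5.00
Empirical formula: C7H5
Empirical-formula mass = 89.12 g/mol; 178 ÷ 89.12 ≈ 2, so the molecular formula is C14H10.

C14H10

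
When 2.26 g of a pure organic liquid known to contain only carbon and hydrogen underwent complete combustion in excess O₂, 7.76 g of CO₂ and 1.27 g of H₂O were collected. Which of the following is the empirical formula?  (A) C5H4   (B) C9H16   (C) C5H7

(A) C5H4

mol C = 7.76 g CO₂ ÷ 44.009 g/mol = 0.1763 mol
mol H = 2 × 1.27 g H₂O ÷ 18.015 g/mol = 0.1410 mol
Divide by the smallest (0.1410 mol): C 1.251, H 1.000
Multiplying each by 4 gives whole numbers: C 5.00, H 4.00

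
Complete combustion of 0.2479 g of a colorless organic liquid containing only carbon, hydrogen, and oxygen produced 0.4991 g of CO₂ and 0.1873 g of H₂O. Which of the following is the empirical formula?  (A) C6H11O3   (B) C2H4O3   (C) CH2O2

(A) C6H11O3

mol C = 0.4991 g CO₂ ÷ 44.009 g/mol = 0.011341 mol
mol H = 2 × 0.1873 g H₂O ÷ 18.015 g/mol = 0.020794 mol
mass O = 0.2479 − (0.13622 + 0.020960) = 0.090725 g → mol O = 0.090725 ÷ 15.999 = 0.0056707 mol
Divide by the smallest (0.0056707 mol): C 2.000, H 3.667, O 1.000
Multiplying each by 3 gives whole numbers: C 6.00, H 11.00, O 3.00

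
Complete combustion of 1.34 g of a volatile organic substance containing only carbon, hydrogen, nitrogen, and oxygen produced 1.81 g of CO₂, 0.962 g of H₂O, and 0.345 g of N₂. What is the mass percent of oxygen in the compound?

29.4%

mol C = 1.81 g CO₂ ÷ 44.009 g/mol = 0.04113 mol
mol H = 2 × 0.962 g H₂O ÷ 18.015 g/mol = 0.1068 mol
mol N = 2 × 0.345 g N₂ ÷ 28.014 g/mol = 0.02463 mol
mass O = 1.34 − (0.4940 + 0.1077 + 0.3450) = 0.3934 g → mol O = 0.3934 ÷ 15.999 = 0.02459 mol
mass % O = 0.3934 g ÷ 1.34 g × 100%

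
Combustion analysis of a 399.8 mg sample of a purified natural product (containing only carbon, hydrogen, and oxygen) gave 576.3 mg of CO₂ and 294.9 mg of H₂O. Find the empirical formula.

C2H5O2

mol C = 0.5763 g CO₂ ÷ 44.009 g/mol = 0.013095 mol
mol H = 2 × 0.2949 g H₂O ÷ 18.015 g/mol = 0.032739 mol
mass O = 0.3998 − (0.15728 + 0.033001) = 0.20951 g → mol O = 0.20951 ÷ 15.999 = 0.013095 mol
Divide by the smallest (0.013095 mol): C 1.000, H 2.500, O 1.000
Multiplying each by 2 gives whole numbers: C 2.00, H 5.00, O 2.00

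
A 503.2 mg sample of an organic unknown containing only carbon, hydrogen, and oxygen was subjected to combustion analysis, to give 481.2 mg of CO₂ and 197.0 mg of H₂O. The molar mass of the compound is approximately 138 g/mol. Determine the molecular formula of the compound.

C3H6O6

mol C = 0.4812 g CO₂ ÷ 44.009 g/mol = 0.010934 mol
mol H = 2 × 0.1970 g H₂O ÷ 18.015 g/mol = 0.021871 mol
mass O = 0.5032 − (0.13133 + 0.022046) = 0.34982 g → mol O = 0.34982 ÷ 15.999 = 0.021865 mol
Divide by the smallest (0.010934 mol): C 1.000, H 2.000, O 2.000
Empirical formula: CH2O2
Empirical-formula mass = 46.02 g/mol; 138 ÷ 46.02 ≈ 3, so the molecular formula is C3H6O6.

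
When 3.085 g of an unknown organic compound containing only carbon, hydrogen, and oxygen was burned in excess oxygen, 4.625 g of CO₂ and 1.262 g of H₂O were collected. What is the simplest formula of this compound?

mol C = 4.625 g CO₂ ÷ 44.009 g/mol = 0.10509 mol
mol H = 2 × 1.262 g H₂O ÷ 18.015 g/mol = 0.14011 mol
mass O = 3.085 − (1.2623 + 0.14123) = 1.6815 g → mol O = 1.6815 ÷ 15.999 = 0.10510 mol
Divide by the smallest (0.10509 mol): C 1.000, H 1.333, O 1.000
Multiplying each by 3 gives whole numbers: C 3.00, H 4.00, O 3.00

C3H4O3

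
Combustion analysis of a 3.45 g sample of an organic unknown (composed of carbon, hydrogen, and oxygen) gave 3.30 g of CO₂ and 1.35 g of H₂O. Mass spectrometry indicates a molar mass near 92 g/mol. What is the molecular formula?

C2H4O4

mol C = 3.30 g CO₂ ÷ 44.009 g/mol = 0.07498 mol
mol H = 2 × 1.35 g H₂O ÷ 18.015 g/mol = 0.1499 mol
mass O = 3.45 − (0.9006 + 0.1511) = 2.398 g → mol O = 2.398 ÷ 15.999 = 0.1499 mol
Divide by the smallest (0.07498 mol): C 1.000, H 1.999, O 1.999
Empirical formula: CH2O2
Empirical-formula mass = 46.02 g/mol; 92 ÷ 46.02 ≈ 2, so the molecular formula is C2H4O4.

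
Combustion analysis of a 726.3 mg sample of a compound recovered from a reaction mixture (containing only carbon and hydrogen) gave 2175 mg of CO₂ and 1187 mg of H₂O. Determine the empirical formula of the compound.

mol C = 2.175 g CO₂ ÷ 44.009 g/mol = 0.049422 mol
mol H = 2 × 1.187 g H₂O ÷ 18.015 g/mol = 0.13178 mol
Divide by the smallest (0.049422 mol): C 1.000, H 2.666
Multiplying each by 3 gives whole numbers: C 3.00, H 8.00

C3H8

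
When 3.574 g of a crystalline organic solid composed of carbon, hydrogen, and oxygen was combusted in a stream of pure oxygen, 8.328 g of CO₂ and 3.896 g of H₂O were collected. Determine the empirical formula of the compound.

mol C = 8.328 g CO₂ ÷ 44.009 g/mol = 0.18923 mol
mol H = 2 × 3.896 g H₂O ÷ 18.015 g/mol = 0.43253 mol
mass O = 3.574 − (2.2729 + 0.43599) = 0.86512 g → mol O = 0.86512 ÷ 15.999 = 0.054073 mol
Divide by the smallest (0.054073 mol): C 3.500, H 7.999, O 1.000
Multiplying each by 2 gives whole numbers: C 7.00, H 16.00, O 2.00

C7H16O2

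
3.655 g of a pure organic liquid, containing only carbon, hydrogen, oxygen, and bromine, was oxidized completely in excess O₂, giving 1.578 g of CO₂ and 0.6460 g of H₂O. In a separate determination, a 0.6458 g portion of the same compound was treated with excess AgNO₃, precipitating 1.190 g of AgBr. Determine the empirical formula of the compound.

C2H4Br2O

mol C = 1.578 g CO₂ ÷ 44.009 g/mol = 0.035856 mol
mol H = 2 × 0.6460 g H₂O ÷ 18.015 g/mol = 0.071718 mol
From the AgBr data: mol Br per gram of compound = (1.190 ÷ 187.772) ÷ 0.6458 = 0.0098134 mol/g, so in the 3.655 g combustion sample mol Br = 0.035868 mol
mass O = 3.655 − (0.43067 + 0.072292 + 2.8660) = 0.28605 g → mol O = 0.28605 ÷ 15.999 = 0.017879 mol
Divide by the smallest (0.017879 mol): C 2.005, H 4.011, Br 2.006, O 1.000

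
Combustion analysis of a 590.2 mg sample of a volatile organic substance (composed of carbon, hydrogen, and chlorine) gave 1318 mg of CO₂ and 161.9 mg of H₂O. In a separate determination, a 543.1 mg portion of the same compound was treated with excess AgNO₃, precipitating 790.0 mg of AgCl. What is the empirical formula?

mol C = 1.318 g CO₂ ÷ 44.009 g/mol = 0.029948 mol
mol H = 2 × 0.1619 g H₂O ÷ 18.015 g/mol = 0.017974 mol
From the AgCl data: mol Cl per gram of compound = (0.7900 ÷ 143.318) ÷ 0.5431 = 0.010150 mol/g, so in the 0.5902 g combustion sample mol Cl = 0.0059903 mol
Divide by the smallest (0.0059903 mol): C 5.000, H 3.001, Cl 1.000

C5H3Cl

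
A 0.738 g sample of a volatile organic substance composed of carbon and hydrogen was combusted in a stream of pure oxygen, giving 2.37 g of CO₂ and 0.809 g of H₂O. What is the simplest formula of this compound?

C3H5

mol C = 2.37 g CO₂ ÷ 44.009 g/mol = 0.05385 mol
mol H = 2 × 0.809 g H₂O ÷ 18.015 g/mol = 0.08981 mol
Divide by the smallest (0.05385 mol): C 1.000, H 1.668
Multiplying each by 3 gives whole numbers: C 3.00, H 5.00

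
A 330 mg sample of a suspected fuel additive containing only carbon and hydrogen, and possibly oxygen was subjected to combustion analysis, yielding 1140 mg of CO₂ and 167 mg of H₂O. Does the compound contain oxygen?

mol C = 1.14 g CO₂ ÷ 44.009 g/mol = 0.02590 mol
mol H = 2 × 0.167 g H₂O ÷ 18.015 g/mol = 0.01854 mol
C and H together account for 0.3298 g — essentially the entire 0.330 g sample — so the compound contains no oxygen.

no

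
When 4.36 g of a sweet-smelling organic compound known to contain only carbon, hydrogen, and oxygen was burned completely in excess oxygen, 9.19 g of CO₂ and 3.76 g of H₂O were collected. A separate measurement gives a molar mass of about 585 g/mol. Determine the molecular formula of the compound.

C28H56O12

mol C = 9.19 g CO₂ ÷ 44.009 g/mol = 0.2088 mol
mol H = 2 × 3.76 g H₂O ÷ 18.015 g/mol = 0.4174 mol
mass O = 4.36 − (2.508 + 0.4208) = 1.431 g → mol O = 1.431 ÷ 15.999 = 0.08945 mol
Divide by the smallest (0.08945 mol): C 2.335, H 4.667, O 1.000
Multiplying each by 3 gives whole numbers: C 7.00, H 14.00, O 3.00
Empirical formula: C7H14O3
Empirical-formula mass = 146.19 g/mol; 585 ÷ 146.19 ≈ 4, so the molecular formula is C28H56O12.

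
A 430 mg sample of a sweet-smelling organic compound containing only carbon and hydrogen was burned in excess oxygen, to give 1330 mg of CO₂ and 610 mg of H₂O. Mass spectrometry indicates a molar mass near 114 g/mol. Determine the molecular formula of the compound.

mol C = 1.33 g CO₂ ÷ 44.009 g/mol = 0.03022 mol
mol H = 2 × 0.610 g H₂O ÷ 18.015 g/mol = 0.06772 mol
Divide by the smallest (0.03022 mol): C 1.000, H 2.241
Multiplying each by 4 gives whole numbers: C 4.00, H 8.96
Empirical formula: C4H9
Empirical-formula mass = 57.12 g/mol; 114 ÷ 57.12 ≈ 2, so the molecular formula is C8H18.

C8H18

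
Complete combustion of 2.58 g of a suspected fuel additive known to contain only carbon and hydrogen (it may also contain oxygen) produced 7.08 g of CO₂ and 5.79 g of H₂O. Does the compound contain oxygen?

no

mol C = 7.08 g CO₂ ÷ 44.009 g/mol = 0.1609 mol
mol H = 2 × 5.79 g H₂O ÷ 18.015 g/mol = 0.6428 mol
C and H together account for 2.580 g — essentially the entire 2.58 g sample — so the compound contains no oxygen.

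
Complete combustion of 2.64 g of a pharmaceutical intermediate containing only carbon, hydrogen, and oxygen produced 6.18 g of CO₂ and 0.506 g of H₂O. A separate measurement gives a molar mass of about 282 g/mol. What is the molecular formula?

mol C = 6.18 g CO₂ ÷ 44.009 g/mol = 0.1404 mol
mol H = 2 × 0.506 g H₂O ÷ 18.015 g/mol = 0.05618 mol
mass O = 2.64 − (1.687 + 0.05662) = 0.8967 g → mol O = 0.8967 ÷ 15.999 = 0.05605 mol
Divide by the smallest (0.05605 mol): C 2.505, H 1.002, O 1.000
Multiplying each by 2 gives whole numbers: C 5.01, H 2.00, O 2.00
Empirical formula: C5H2O2
Empirical-formula mass = 94.07 g/mol; 282 ÷ 94.07 ≈ 3, so the molecular formula is C15H6O6.

C15H6O6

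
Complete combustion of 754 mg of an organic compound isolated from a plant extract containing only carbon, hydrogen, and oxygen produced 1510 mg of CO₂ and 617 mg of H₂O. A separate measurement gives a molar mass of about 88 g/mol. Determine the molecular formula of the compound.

mol C = 1.51 g CO₂ ÷ 44.009 g/mol = 0.03431 mol
mol H = 2 × 0.617 g H₂O ÷ 18.015 g/mol = 0.06850 mol
mass O = 0.754 − (0.4121 + 0.06905) = 0.2728 g → mol O = 0.2728 ÷ 15.999 = 0.01705 mol
Divide by the smallest (0.01705 mol): C 2.012, H 4.017, O 1.000
Empirical formula: C2H4O
Empirical-formula mass = 44.05 g/mol; 88 ÷ 44.05 ≈ 2, so the molecular formula is C4H8O2.

C4H8O2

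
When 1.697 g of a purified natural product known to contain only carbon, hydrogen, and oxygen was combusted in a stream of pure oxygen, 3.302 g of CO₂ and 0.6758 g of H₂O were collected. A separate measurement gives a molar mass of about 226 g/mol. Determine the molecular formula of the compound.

C10H10O6

mol C = 3.302 g CO₂ ÷ 44.009 g/mol = 0.075030 mol
mol H = 2 × 0.6758 g H₂O ÷ 18.015 g/mol = 0.075026 mol
mass O = 1.697 − (0.90119 + 0.075627) = 0.72019 g → mol O = 0.72019 ÷ 15.999 = 0.045014 mol
Divide by the smallest (0.045014 mol): C 1.667, H 1.667, O 1.000
Multiplying each by 3 gives whole numbers: C 5.00, H 5.00, O 3.00
Empirical formula: C5H5O3
Empirical-formula mass = 113.09 g/mol; 226 ÷ 113.09 ≈ 2, so the molecular formula is C10H10O6.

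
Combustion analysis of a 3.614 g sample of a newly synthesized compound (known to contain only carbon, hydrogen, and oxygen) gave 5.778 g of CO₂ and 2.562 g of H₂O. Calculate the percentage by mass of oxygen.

mol C = 5.778 g CO₂ ÷ 44.009 g/mol = 0.13129 mol
mol H = 2 × 2.562 g H₂O ÷ 18.015 g/mol = 0.28443 mol
mass O = 3.614 − (1.5769 + 0.28671) = 1.7504 g → mol O = 1.7504 ÷ 15.999 = 0.10940 mol
mass % O = 1.7504 g ÷ 3.614 g × 100%

48.43%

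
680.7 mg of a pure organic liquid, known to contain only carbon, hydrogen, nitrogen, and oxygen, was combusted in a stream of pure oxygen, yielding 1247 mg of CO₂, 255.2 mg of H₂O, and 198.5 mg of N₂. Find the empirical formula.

C4H4N2O

mol C = 1.247 g CO₂ ÷ 44.009 g/mol = 0.028335 mol
mol H = 2 × 0.2552 g H₂O ÷ 18.015 g/mol = 0.028332 mol
mol N = 2 × 0.1985 g N₂ ÷ 28.014 g/mol = 0.014171 mol
mass O = 0.6807 − (0.34033 + 0.028559 + 0.19850) = 0.11331 g → mol O = 0.11331 ÷ 15.999 = 0.0070822 mol
Divide by the smallest (0.0070822 mol): C 4.001, H 4.000, N 2.001, O 1.000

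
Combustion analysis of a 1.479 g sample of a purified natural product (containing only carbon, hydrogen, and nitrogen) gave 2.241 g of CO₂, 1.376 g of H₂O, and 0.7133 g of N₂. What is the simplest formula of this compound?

mol C = 2.241 g CO₂ ÷ 44.009 g/mol = 0.050921 mol
mol H = 2 × 1.376 g H₂O ÷ 18.015 g/mol = 0.15276 mol
mol N = 2 × 0.7133 g N₂ ÷ 28.014 g/mol = 0.050925 mol
Divide by the smallest (0.050921 mol): C 1.000, H 3.000, N 1.000

CH3N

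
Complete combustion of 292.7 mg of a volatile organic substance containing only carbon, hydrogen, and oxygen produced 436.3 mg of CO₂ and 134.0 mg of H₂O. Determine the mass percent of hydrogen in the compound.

5.12%

mol C = 0.4363 g CO₂ ÷ 44.009 g/mol = 0.0099139 mol
mol H = 2 × 0.1340 g H₂O ÷ 18.015 g/mol = 0.014876 mol
mass O = 0.2927 − (0.11908 + 0.014996) = 0.15863 g → mol O = 0.15863 ÷ 15.999 = 0.0099149 mol
mass % H = 0.014996 g ÷ 0.2927 g × 100%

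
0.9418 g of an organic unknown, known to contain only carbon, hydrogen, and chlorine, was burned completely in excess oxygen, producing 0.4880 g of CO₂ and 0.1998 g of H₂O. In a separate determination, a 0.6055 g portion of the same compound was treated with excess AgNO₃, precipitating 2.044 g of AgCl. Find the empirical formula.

mol C = 0.4880 g CO₂ ÷ 44.009 g/mol = 0.011089 mol
mol H = 2 × 0.1998 g H₂O ÷ 18.015 g/mol = 0.022182 mol
From the AgCl data: mol Cl per gram of compound = (2.044 ÷ 143.318) ÷ 0.6055 = 0.023554 mol/g, so in the 0.9418 g combustion sample mol Cl = 0.022183 mol
Divide by the smallest (0.011089 mol): C 1.000, H 2.000, Cl 2.001

CH2Cl2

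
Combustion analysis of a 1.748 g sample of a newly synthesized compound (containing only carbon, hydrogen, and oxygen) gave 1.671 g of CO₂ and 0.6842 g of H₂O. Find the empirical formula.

mol C = 1.671 g CO₂ ÷ 44.009 g/mol = 0.037970 mol
mol H = 2 × 0.6842 g H₂O ÷ 18.015 g/mol = 0.075959 mol
mass O = 1.748 − (0.45605 + 0.076567) = 1.2154 g → mol O = 1.2154 ÷ 15.999 = 0.075966 mol
Divide by the smallest (0.037970 mol): C 1.000, H 2.001, O 2.001

CH2O2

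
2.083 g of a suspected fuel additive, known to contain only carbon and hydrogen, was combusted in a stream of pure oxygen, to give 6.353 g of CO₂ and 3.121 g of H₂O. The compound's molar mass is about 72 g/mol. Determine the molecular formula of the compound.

C5H12

mol C = 6.353 g CO₂ ÷ 44.009 g/mol = 0.14436 mol
mol H = 2 × 3.121 g H₂O ÷ 18.015 g/mol = 0.34649 mol
Divide by the smallest (0.14436 mol): C 1.000, H 2.400
Multiplying each by 5 gives whole numbers: C 5.00, H 12.00
Empirical formula: C5H12
Empirical-formula mass = 72.15 g/mol; 72 ÷ 72.15 ≈ 1, so the molecular formula is C5H12.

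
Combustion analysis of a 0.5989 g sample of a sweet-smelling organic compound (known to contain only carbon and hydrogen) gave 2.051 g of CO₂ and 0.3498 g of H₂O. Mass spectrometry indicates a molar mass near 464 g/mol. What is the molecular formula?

C36H30

mol C = 2.051 g CO₂ ÷ 44.009 g/mol = 0.046604 mol
mol H = 2 × 0.3498 g H₂O ÷ 18.015 g/mol = 0.038834 mol
Divide by the smallest (0.038834 mol): C 1.200, H 1.000
Multiplying each by 5 gives whole numbers: C 6.00, H 5.00
Empirical formula: C6H5
Empirical-formula mass = 77.11 g/mol; 464 ÷ 77.11 ≈ 6, so the molecular formula is C36H30.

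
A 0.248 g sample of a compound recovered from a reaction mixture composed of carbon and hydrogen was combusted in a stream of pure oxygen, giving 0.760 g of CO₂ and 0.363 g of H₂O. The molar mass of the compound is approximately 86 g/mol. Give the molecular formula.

C6H14

mol C = 0.760 g CO₂ ÷ 44.009 g/mol = 0.01727 mol
mol H = 2 × 0.363 g H₂O ÷ 18.015 g/mol = 0.04030 mol
Divide by the smallest (0.01727 mol): C 1.000, H 2.334
Multiplying each by 3 gives whole numbers: C 3.00, H 7.00
Empirical formula: C3H7
Empirical-formula mass = 43.09 g/mol; 86 ÷ 43.09 ≈ 2, so the molecular formula is C6H14.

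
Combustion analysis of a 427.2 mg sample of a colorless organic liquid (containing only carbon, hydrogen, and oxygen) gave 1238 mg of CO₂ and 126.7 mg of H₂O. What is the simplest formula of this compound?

mol C = 1.238 g CO₂ ÷ 44.009 g/mol = 0.028131 mol
mol H = 2 × 0.1267 g H₂O ÷ 18.015 g/mol = 0.014066 mol
mass O = 0.4272 − (0.33788 + 0.014179) = 0.075145 g → mol O = 0.075145 ÷ 15.999 = 0.0046968 mol
Divide by the smallest (0.0046968 mol): C 5.989, H 2.995, O 1.000

C6H3O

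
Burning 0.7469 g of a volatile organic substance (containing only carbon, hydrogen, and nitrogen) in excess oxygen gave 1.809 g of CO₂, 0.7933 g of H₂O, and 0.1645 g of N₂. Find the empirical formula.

mol C = 1.809 g CO₂ ÷ 44.009 g/mol = 0.041105 mol
mol H = 2 × 0.7933 g H₂O ÷ 18.015 g/mol = 0.088071 mol
mol N = 2 × 0.1645 g N₂ ÷ 28.014 g/mol = 0.011744 mol
Divide by the smallest (0.011744 mol): C 3.500, H 7.499, N 1.000
Multiplying each by 2 gives whole numbers: C 7.00, H 15.00, N 2.00

C7H15N2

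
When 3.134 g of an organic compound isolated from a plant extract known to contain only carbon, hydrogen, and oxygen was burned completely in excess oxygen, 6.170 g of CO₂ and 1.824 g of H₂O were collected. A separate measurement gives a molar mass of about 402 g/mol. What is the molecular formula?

C18H26O10

mol C = 6.170 g CO₂ ÷ 44.009 g/mol = 0.14020 mol
mol H = 2 × 1.824 g H₂O ÷ 18.015 g/mol = 0.20250 mol
mass O = 3.134 − (1.6839 + 0.20412) = 1.2460 g → mol O = 1.2460 ÷ 15.999 = 0.077877 mol
Divide by the smallest (0.077877 mol): C 1.800, H 2.600, O 1.000
Multiplying each by 5 gives whole numbers: C 9.00, H 13.00, O 5.00
Empirical formula: C9H13O5
Empirical-formula mass = 201.20 g/mol; 402 ÷ 201.20 ≈ 2, so the molecular formula is C18H26O10.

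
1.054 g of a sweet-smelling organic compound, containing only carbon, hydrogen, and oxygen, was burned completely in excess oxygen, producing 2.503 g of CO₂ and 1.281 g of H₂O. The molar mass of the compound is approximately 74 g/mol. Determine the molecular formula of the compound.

C4H10O

mol C = 2.503 g CO₂ ÷ 44.009 g/mol = 0.056875 mol
mol H = 2 × 1.281 g H₂O ÷ 18.015 g/mol = 0.14221 mol
mass O = 1.054 − (0.68312 + 0.14335) = 0.22753 g → mol O = 0.22753 ÷ 15.999 = 0.014221 mol
Divide by the smallest (0.014221 mol): C 3.999, H 10.000, O 1.000
Empirical formula: C4H10O
Empirical-formula mass = 74.12 g/mol; 74 ÷ 74.12 ≈ 1, so the molecular formula is C4H10O.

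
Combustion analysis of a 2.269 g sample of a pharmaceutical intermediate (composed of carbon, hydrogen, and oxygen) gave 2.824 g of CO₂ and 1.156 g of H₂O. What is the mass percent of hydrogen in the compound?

5.70%

mol C = 2.824 g CO₂ ÷ 44.009 g/mol = 0.064169 mol
mol H = 2 × 1.156 g H₂O ÷ 18.015 g/mol = 0.12834 mol
mass O = 2.269 − (0.77073 + 0.12936) = 1.3689 g → mol O = 1.3689 ÷ 15.999 = 0.085562 mol
mass % H = 0.12936 g ÷ 2.269 g × 100%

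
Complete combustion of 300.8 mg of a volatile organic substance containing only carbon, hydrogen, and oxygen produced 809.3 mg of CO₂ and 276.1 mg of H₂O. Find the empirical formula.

mol C = 0.8093 g CO₂ ÷ 44.009 g/mol = 0.018389 mol
mol H = 2 × 0.2761 g H₂O ÷ 18.015 g/mol = 0.030652 mol
mass O = 0.3008 − (0.22088 + 0.030897) = 0.049027 g → mol O = 0.049027 ÷ 15.999 = 0.0030644 mol
Divide by the smallest (0.0030644 mol): C 6.001, H 10.003, O 1.000

C6H10O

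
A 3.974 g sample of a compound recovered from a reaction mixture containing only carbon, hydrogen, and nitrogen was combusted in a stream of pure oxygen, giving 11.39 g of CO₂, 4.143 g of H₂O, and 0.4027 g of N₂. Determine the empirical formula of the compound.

mol C = 11.39 g CO₂ ÷ 44.009 g/mol = 0.25881 mol
mol H = 2 × 4.143 g H₂O ÷ 18.015 g/mol = 0.45995 mol
mol N = 2 × 0.4027 g N₂ ÷ 28.014 g/mol = 0.028750 mol
Divide by the smallest (0.028750 mol): C 9.002, H 15.998, N 1.000

C9H16N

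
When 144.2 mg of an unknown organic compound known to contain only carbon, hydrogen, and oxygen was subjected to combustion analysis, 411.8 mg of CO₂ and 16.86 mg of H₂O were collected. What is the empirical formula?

C5HO

mol C = 0.4118 g CO₂ ÷ 44.009 g/mol = 0.0093572 mol
mol H = 2 × 0.01686 g H₂O ÷ 18.015 g/mol = 0.0018718 mol
mass O = 0.1442 − (0.11239 + 0.0018867) = 0.029924 g → mol O = 0.029924 ÷ 15.999 = 0.0018704 mol
Divide by the smallest (0.0018704 mol): C 5.003, H 1.001, O 1.000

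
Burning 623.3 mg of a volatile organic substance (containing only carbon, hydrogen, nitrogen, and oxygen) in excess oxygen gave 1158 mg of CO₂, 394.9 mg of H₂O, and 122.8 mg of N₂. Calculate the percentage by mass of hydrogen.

mol C = 1.158 g CO₂ ÷ 44.009 g/mol = 0.026313 mol
mol H = 2 × 0.3949 g H₂O ÷ 18.015 g/mol = 0.043841 mol
mol N = 2 × 0.1228 g N₂ ÷ 28.014 g/mol = 0.0087670 mol
mass O = 0.6233 − (0.31604 + 0.044192 + 0.12280) = 0.14026 g → mol O = 0.14026 ÷ 15.999 = 0.0087671 mol
mass % H = 0.044192 g ÷ 0.6233 g × 100%

7.09%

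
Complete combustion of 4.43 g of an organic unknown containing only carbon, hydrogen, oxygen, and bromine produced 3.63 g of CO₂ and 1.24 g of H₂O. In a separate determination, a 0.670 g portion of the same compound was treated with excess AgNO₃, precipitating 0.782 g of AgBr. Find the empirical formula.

mol C = 3.63 g CO₂ ÷ 44.009 g/mol = 0.08248 mol
mol H = 2 × 1.24 g H₂O ÷ 18.015 g/mol = 0.1377 mol
From the AgBr data: mol Br per gram of compound = (0.782 ÷ 187.772) ÷ 0.670 = 0.006216 mol/g, so in the 4.43 g combustion sample mol Br = 0.02754 mol
mass O = 4.43 − (0.9907 + 0.1388 + 2.200) = 1.100 g → mol O = 1.100 ÷ 15.999 = 0.06877 mol
Divide by the smallest (0.02754 mol): C 2.995, H 4.999, Br 1.000, O 2.497
Multiplying each by 2 gives whole numbers: C 5.99, H 10.00, Br 2.00, O 4.99

C6H10Br2O5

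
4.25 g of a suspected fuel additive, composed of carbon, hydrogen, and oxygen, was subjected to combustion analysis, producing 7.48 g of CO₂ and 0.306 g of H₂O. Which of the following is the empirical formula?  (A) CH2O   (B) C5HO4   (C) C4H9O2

(B) C5HO4

mol C = 7.48 g CO₂ ÷ 44.009 g/mol = 0.1700 mol
mol H = 2 × 0.306 g H₂O ÷ 18.015 g/mol = 0.03397 mol
mass O = 4.25 − (2.041 + 0.03424) = 2.174 g → mol O = 2.174 ÷ 15.999 = 0.1359 mol
Divide by the smallest (0.03397 mol): C 5.003, H 1.000, O 4.000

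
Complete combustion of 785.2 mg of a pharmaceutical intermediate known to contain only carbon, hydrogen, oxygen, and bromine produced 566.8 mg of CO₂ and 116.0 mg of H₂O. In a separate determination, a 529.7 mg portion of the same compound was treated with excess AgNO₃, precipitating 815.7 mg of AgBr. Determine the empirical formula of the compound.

C2H2BrO

mol C = 0.5668 g CO₂ ÷ 44.009 g/mol = 0.012879 mol
mol H = 2 × 0.1160 g H₂O ÷ 18.015 g/mol = 0.012878 mol
From the AgBr data: mol Br per gram of compound = (0.8157 ÷ 187.772) ÷ 0.5297 = 0.0082011 mol/g, so in the 0.7852 g combustion sample mol Br = 0.0064395 mol
mass O = 0.7852 − (0.15469 + 0.012981 + 0.51454) = 0.10299 g → mol O = 0.10299 ÷ 15.999 = 0.0064371 mol
Divide by the smallest (0.0064371 mol): C 2.001, H 2.001, Br 1.000, O 1.000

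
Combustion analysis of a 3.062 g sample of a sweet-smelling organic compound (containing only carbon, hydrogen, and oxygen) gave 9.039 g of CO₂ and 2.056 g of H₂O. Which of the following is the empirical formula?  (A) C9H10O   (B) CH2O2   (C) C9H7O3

(A) C9H10O

mol C = 9.039 g CO₂ ÷ 44.009 g/mol = 0.20539 mol
mol H = 2 × 2.056 g H₂O ÷ 18.015 g/mol = 0.22825 mol
mass O = 3.062 − (2.4669 + 0.23008) = 0.36498 g → mol O = 0.36498 ÷ 15.999 = 0.022813 mol
Divide by the smallest (0.022813 mol): C 9.003, H 10.006, O 1.000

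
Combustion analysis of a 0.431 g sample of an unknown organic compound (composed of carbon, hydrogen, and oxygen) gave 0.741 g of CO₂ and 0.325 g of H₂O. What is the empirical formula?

C7H15O5

mol C = 0.741 g CO₂ ÷ 44.009 g/mol = 0.01684 mol
mol H = 2 × 0.325 g H₂O ÷ 18.015 g/mol = 0.03608 mol
mass O = 0.431 − (0.2022 + 0.03637) = 0.1924 g → mol O = 0.1924 ÷ 15.999 = 0.01203 mol
Divide by the smallest (0.01203 mol): C 1.400, H 3.000, O 1.000
Multiplying each by 5 gives whole numbers: C 7.00, H 15.00, O 5.00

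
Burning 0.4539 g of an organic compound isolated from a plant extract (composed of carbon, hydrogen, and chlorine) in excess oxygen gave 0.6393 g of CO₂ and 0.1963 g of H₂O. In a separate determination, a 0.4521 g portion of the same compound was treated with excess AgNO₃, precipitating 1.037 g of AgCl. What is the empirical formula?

mol C = 0.6393 g CO₂ ÷ 44.009 g/mol = 0.014527 mol
mol H = 2 × 0.1963 g H₂O ÷ 18.015 g/mol = 0.021793 mol
From the AgCl data: mol Cl per gram of compound = (1.037 ÷ 143.318) ÷ 0.4521 = 0.016005 mol/g, so in the 0.4539 g combustion sample mol Cl = 0.0072645 mol
Divide by the smallest (0.0072645 mol): C 2.000, H 3.000, Cl 1.000

C2H3Cl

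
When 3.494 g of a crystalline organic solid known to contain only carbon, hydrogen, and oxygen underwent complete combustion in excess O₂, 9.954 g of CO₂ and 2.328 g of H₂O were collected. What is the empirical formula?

mol C = 9.954 g CO₂ ÷ 44.009 g/mol = 0.22618 mol
mol H = 2 × 2.328 g H₂O ÷ 18.015 g/mol = 0.25845 mol
mass O = 3.494 − (2.7167 + 0.26052) = 0.51682 g → mol O = 0.51682 ÷ 15.999 = 0.032303 mol
Divide by the smallest (0.032303 mol): C 7.002, H 8.001, O 1.000

C7H8O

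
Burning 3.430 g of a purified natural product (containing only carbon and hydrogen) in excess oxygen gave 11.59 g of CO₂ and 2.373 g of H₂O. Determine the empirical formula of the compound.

CH

mol C = 11.59 g CO₂ ÷ 44.009 g/mol = 0.26336 mol
mol H = 2 × 2.373 g H₂O ÷ 18.015 g/mol = 0.26345 mol
Divide by the smallest (0.26336 mol): C 1.000, H 1.000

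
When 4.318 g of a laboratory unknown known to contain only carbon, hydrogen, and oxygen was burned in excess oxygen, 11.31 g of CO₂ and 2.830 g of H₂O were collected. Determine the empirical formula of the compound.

mol C = 11.31 g CO₂ ÷ 44.009 g/mol = 0.25699 mol
mol H = 2 × 2.830 g H₂O ÷ 18.015 g/mol = 0.31418 mol
mass O = 4.318 − (3.0867 + 0.31670) = 0.91456 g → mol O = 0.91456 ÷ 15.999 = 0.057164 mol
Divide by the smallest (0.057164 mol): C 4.496, H 5.496, O 1.000
Multiplying each by 2 gives whole numbers: C 8.99, H 10.99, O 2.00

C9H11O2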